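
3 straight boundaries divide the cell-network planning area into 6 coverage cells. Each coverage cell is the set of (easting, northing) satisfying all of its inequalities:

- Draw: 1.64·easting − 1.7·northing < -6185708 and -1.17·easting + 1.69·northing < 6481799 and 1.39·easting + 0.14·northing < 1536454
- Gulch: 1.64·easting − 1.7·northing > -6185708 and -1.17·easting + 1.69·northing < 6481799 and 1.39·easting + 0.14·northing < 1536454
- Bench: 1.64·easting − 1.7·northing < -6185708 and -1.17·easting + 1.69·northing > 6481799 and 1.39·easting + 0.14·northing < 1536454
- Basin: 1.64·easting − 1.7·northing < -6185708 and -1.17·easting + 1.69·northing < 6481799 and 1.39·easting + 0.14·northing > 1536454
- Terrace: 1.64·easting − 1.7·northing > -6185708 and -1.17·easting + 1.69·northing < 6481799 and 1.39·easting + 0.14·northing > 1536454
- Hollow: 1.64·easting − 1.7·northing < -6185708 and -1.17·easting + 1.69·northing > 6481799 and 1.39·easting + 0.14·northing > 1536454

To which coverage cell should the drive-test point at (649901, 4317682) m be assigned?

1.64·649901 − 1.7·4317682 = -6274221.760, which is < -6185708
-1.17·649901 + 1.69·4317682 = 6536498.410, which is > 6481799
1.39·649901 + 0.14·4317682 = 1507837.870, which is < 1536454
This sign pattern matches Bench.

Bench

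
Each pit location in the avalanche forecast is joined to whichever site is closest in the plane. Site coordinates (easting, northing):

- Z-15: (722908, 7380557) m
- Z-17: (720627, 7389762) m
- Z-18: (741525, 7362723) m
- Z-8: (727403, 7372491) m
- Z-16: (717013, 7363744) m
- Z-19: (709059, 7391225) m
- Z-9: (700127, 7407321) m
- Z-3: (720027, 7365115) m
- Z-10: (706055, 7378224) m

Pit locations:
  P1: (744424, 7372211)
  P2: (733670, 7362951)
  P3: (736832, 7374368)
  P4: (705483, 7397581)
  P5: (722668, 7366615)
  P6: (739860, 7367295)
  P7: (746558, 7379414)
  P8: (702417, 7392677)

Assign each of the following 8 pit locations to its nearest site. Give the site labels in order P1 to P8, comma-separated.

Z-18, Z-18, Z-8, Z-19, Z-3, Z-18, Z-18, Z-19

P1 → Z-18 (d²=98426345.00)
P2 → Z-18 (d²=61753009.00)
P3 → Z-8 (d²=92429170.00)
P4 → Z-19 (d²=53186512.00)
P5 → Z-3 (d²=9224881.00)
P6 → Z-18 (d²=23675409.00)
P7 → Z-18 (d²=303920570.00)
P8 → Z-19 (d²=46224468.00)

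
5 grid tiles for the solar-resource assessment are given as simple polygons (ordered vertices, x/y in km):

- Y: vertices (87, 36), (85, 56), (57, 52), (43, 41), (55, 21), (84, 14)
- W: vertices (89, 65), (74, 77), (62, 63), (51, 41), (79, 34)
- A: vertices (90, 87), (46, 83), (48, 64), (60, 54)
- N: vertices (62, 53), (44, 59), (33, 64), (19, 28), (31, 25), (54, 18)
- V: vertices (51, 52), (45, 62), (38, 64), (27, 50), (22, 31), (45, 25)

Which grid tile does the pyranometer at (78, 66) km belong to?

W

Cast a ray rightward from (78, 66). For each polygon, the edges (by vertex number in listed order) whose endpoints lie on opposite sides of y = 66, where each meets that height, and whether that is right or left of the point:
Y: no edge straddles that height → 0 crossings.
W: 1–2 at x≈87.8 (right), 2–3 at x≈64.6 (left) → 1 crossing.
A: 2–3 at x≈47.8 (left), 4–1 at x≈70.9 (left) → 0 crossings.
N: no edge straddles that height → 0 crossings.
V: no edge straddles that height → 0 crossings.
Only W has an odd count, so the point is inside W.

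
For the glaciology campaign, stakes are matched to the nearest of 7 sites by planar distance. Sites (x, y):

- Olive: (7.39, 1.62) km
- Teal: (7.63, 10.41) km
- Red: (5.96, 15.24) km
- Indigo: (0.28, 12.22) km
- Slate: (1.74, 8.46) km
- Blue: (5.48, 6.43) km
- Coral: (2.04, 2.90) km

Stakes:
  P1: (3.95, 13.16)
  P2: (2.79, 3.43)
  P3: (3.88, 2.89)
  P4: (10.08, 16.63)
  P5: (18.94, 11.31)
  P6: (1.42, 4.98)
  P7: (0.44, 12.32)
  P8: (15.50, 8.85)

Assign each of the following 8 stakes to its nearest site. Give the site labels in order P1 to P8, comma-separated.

P1 → Red (d²=8.37)
P2 → Coral (d²=0.84)
P3 → Coral (d²=3.39)
P4 → Red (d²=18.91)
P5 → Teal (d²=128.73)
P6 → Coral (d²=4.71)
P7 → Indigo (d²=0.04)
P8 → Teal (d²=64.37)

Red, Coral, Coral, Red, Teal, Coral, Indigo, Teal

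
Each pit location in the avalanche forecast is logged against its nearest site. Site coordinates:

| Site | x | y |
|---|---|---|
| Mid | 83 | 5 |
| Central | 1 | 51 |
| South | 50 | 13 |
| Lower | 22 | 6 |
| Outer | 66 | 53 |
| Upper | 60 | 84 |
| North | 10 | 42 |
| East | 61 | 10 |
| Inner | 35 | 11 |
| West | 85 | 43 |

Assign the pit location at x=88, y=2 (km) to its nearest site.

Mid

Squared distances to each site:
Mid: 34.000; Central: 9970.000; South: 1565.000; Lower: 4372.000; Outer: 3085.000; Upper: 7508.000; North: 7684.000; East: 793.000; Inner: 2890.000; West: 1690.000.
Minimum at Mid.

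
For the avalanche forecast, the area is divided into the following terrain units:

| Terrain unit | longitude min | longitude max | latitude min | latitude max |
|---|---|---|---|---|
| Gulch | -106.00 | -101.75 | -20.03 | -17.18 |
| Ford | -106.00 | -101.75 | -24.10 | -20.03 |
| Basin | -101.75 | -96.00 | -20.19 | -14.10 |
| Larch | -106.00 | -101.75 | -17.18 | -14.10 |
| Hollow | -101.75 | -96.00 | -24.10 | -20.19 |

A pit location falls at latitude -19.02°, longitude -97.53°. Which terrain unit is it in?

The point has longitude = -97.53 and latitude = -19.02.
Only Basin satisfies -101.75 ≤ longitude ≤ -96.00 and -20.19 ≤ latitude ≤ -14.10.

Basin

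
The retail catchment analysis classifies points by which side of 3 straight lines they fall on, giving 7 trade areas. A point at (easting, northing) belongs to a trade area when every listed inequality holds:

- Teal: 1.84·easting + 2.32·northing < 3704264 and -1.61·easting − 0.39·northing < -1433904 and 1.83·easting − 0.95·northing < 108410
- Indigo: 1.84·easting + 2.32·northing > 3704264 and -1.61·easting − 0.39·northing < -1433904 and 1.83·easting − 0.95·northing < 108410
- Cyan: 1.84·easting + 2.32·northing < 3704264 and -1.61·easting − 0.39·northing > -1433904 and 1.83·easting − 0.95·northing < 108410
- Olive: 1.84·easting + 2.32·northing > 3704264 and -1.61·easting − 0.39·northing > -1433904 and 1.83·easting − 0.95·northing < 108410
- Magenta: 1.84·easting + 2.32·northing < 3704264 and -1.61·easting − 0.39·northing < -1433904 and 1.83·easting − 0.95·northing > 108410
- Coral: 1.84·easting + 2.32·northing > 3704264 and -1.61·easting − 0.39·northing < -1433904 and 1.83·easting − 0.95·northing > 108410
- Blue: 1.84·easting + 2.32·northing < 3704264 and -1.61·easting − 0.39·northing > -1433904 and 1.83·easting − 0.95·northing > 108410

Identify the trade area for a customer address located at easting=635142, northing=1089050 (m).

1.84·635142 + 2.32·1089050 = 3695257.280, which is < 3704264
-1.61·635142 − 0.39·1089050 = -1447308.120, which is < -1433904
1.83·635142 − 0.95·1089050 = 127712.360, which is > 108410
This sign pattern matches Magenta.

Magenta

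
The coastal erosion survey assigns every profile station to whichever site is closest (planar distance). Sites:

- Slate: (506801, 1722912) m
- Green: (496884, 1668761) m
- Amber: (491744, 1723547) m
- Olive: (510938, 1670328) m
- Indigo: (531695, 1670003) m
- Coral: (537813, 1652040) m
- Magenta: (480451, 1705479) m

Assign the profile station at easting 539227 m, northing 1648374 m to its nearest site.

Squared distances to each site:
Slate: 6607358920.000; Green: 2208559418.000; Amber: 7905615218.000; Olive: 1282245637.000; Indigo: 524544665.000; Coral: 15438952.000; Magenta: 6715599201.000.
Minimum at Coral.

Coral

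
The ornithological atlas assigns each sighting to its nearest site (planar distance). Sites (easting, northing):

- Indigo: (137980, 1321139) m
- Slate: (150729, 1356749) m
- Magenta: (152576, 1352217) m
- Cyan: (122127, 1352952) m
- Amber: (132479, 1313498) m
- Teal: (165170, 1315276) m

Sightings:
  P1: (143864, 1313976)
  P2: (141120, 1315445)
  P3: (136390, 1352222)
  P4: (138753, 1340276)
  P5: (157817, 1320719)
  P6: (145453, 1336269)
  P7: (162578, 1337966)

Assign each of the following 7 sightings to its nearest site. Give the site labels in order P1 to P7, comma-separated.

Indigo, Indigo, Cyan, Magenta, Teal, Indigo, Magenta

P1 → Indigo (d²=85930025.00)
P2 → Indigo (d²=42281236.00)
P3 → Cyan (d²=203966069.00)
P4 → Magenta (d²=333662810.00)
P5 → Teal (d²=83692858.00)
P6 → Indigo (d²=284762629.00)
P7 → Magenta (d²=303131005.00)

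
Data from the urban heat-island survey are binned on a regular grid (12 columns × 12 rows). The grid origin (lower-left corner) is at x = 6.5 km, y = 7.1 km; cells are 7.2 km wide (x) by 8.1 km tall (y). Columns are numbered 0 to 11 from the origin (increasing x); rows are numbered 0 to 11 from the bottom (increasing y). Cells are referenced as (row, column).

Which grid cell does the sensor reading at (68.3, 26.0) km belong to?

Column index: ⌊(68.3 − 6.5) / 7.2⌋ = ⌊8.583⌋ = 8
Row offset from origin: ⌊(26.0 − 7.1) / 8.1⌋ = ⌊2.333⌋ = 2 → row 2

(2, 8)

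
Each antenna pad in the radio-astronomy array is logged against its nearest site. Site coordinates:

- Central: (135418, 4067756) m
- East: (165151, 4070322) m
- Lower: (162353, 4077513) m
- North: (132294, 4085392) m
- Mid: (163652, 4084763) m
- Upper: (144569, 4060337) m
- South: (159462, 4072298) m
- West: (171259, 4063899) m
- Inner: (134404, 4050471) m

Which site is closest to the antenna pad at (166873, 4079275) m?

Lower

Squared distances to each site:
Central: 1122104386.000; East: 83121493.000; Lower: 23535044.000; North: 1233124930.000; Mid: 40492985.000; Upper: 856116260.000; South: 103601450.000; West: 255658372.000; Inner: 1883906377.000.
Minimum at Lower.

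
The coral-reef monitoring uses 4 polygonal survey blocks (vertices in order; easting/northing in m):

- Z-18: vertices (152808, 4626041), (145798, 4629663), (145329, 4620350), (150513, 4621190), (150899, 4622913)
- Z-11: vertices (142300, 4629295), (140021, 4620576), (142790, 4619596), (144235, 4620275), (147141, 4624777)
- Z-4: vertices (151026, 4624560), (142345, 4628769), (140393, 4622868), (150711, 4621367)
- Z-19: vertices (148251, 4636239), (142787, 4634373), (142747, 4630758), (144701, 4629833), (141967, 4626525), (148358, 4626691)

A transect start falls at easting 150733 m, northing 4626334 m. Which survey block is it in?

Z-18

Cast a ray rightward from (150733, 4626334). For each polygon, the edges (by vertex number in listed order) whose endpoints lie on opposite sides of northing = 4626334, where each meets that height, and whether that is right or left of the point:
Z-18: 1–2 at easting≈152240.9 (right), 2–3 at easting≈145630.4 (left) → 1 crossing.
Z-11: 1–2 at easting≈141526.0 (left), 5–1 at easting≈145472.7 (left) → 0 crossings.
Z-4: 1–2 at easting≈147367.2 (left), 2–3 at easting≈141539.5 (left) → 0 crossings.
Z-19: no edge straddles that height → 0 crossings.
Only Z-18 has an odd count, so the point is inside Z-18.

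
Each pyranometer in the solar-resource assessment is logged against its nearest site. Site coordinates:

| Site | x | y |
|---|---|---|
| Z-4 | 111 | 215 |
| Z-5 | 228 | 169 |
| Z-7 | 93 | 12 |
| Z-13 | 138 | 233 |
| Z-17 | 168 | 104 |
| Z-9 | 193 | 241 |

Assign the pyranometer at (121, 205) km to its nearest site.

Squared distances to each site:
Z-4: 200.000; Z-5: 12745.000; Z-7: 38033.000; Z-13: 1073.000; Z-17: 12410.000; Z-9: 6480.000.
Minimum at Z-4.

Z-4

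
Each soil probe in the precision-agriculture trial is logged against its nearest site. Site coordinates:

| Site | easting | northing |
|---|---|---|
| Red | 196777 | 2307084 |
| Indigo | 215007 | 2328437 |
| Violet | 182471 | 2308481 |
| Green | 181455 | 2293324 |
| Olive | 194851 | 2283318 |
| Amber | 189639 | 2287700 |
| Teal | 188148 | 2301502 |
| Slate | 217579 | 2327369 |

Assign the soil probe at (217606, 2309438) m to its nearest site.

Slate

Squared distances to each site:
Red: 439388557.000; Indigo: 367716802.000; Violet: 1235384074.000; Green: 1566555797.000; Olive: 1200044425.000; Amber: 1254693733.000; Teal: 930753860.000; Slate: 321521490.000.
Minimum at Slate.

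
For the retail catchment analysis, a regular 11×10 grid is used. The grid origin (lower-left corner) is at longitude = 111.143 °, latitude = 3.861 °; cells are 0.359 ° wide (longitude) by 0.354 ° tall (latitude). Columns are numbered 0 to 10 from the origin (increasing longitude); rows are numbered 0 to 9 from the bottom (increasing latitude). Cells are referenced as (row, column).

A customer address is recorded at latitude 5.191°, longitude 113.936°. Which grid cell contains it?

Column index: ⌊(113.936 − 111.143) / 0.359⌋ = ⌊7.780⌋ = 7
Row offset from origin: ⌊(5.191 − 3.861) / 0.354⌋ = ⌊3.757⌋ = 3 → row 3

(3, 7)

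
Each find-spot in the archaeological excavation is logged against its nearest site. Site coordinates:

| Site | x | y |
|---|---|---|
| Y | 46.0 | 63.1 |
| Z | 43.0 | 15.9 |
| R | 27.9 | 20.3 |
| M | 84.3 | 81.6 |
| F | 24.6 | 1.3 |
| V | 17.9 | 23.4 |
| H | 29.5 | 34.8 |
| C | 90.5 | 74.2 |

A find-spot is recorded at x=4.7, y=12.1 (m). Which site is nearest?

Squared distances to each site:
Y: 4306.690; Z: 1481.330; R: 605.480; M: 11166.410; F: 512.650; V: 301.930; H: 1130.330; C: 11218.050.
Minimum at V.

V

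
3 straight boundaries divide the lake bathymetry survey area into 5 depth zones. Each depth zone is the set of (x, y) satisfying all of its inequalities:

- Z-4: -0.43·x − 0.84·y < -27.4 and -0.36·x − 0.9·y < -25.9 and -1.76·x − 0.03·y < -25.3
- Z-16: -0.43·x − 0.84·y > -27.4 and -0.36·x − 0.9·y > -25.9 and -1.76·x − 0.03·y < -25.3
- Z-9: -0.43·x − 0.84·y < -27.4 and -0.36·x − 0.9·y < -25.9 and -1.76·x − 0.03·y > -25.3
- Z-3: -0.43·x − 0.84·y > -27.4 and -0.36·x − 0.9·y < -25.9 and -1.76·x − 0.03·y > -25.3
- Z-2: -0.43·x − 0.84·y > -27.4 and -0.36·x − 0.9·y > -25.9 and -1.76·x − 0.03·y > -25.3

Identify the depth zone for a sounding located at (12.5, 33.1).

Z-9

-0.43·12.5 − 0.84·33.1 = -33.179, which is < -27.4
-0.36·12.5 − 0.9·33.1 = -34.290, which is < -25.9
-1.76·12.5 − 0.03·33.1 = -22.993, which is > -25.3
This sign pattern matches Z-9.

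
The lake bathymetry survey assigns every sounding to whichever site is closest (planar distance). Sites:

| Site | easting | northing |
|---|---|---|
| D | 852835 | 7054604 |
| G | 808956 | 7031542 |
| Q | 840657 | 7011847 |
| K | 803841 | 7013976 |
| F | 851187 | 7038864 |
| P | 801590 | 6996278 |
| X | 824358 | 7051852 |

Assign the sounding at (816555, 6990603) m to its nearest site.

P

Squared distances to each site:
D: 5412366401.000; G: 1733746522.000; Q: 1032213940.000; K: 707942925.000; F: 3528499545.000; P: 256156850.000; X: 3812326810.000.
Minimum at P.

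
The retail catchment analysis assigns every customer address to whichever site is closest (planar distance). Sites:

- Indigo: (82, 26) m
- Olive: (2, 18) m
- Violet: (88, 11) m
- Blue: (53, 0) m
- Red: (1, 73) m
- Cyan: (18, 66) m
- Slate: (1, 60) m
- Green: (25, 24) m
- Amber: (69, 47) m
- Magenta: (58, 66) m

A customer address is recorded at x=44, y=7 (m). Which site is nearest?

Blue

Squared distances to each site:
Indigo: 1805.000; Olive: 1885.000; Violet: 1952.000; Blue: 130.000; Red: 6205.000; Cyan: 4157.000; Slate: 4658.000; Green: 650.000; Amber: 2225.000; Magenta: 3677.000.
Minimum at Blue.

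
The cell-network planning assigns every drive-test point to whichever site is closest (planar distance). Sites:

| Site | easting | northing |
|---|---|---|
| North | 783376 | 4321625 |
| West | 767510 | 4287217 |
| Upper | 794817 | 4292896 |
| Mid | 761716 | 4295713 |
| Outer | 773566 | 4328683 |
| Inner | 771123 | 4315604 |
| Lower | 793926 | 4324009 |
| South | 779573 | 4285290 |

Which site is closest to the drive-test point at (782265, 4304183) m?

Inner

Squared distances to each site:
North: 305457685.000; West: 505555181.000; Upper: 284949073.000; Mid: 494002301.000; Outer: 675922601.000; Inner: 254583405.000; Lower: 529049197.000; South: 364192313.000.
Minimum at Inner.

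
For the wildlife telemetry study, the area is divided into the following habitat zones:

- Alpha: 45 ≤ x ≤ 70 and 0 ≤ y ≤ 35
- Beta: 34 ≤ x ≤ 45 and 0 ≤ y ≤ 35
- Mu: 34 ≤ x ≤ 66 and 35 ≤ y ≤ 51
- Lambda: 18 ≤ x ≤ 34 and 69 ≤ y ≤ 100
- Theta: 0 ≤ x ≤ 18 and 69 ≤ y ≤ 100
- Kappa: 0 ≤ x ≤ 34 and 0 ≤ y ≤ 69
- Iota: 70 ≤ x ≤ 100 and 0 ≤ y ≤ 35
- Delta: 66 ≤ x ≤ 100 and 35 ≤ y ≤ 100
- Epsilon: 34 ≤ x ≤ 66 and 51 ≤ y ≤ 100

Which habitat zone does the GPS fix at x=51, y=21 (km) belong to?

Alpha

The point has x = 51 and y = 21.
Only Alpha satisfies 45 ≤ x ≤ 70 and 0 ≤ y ≤ 35.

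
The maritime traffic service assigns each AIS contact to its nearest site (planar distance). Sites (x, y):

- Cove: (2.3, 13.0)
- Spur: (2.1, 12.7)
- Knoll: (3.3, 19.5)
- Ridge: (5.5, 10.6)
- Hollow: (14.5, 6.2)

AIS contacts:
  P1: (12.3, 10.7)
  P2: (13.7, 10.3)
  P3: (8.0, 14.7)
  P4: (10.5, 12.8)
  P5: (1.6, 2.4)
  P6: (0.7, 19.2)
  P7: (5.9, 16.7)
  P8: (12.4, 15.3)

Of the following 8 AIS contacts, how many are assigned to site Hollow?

2

P1 → Hollow
P2 → Hollow
P3 → Ridge
P4 → Ridge
P5 → Ridge
P6 → Knoll
P7 → Knoll
P8 → Ridge
2 of the 8 go to Hollow.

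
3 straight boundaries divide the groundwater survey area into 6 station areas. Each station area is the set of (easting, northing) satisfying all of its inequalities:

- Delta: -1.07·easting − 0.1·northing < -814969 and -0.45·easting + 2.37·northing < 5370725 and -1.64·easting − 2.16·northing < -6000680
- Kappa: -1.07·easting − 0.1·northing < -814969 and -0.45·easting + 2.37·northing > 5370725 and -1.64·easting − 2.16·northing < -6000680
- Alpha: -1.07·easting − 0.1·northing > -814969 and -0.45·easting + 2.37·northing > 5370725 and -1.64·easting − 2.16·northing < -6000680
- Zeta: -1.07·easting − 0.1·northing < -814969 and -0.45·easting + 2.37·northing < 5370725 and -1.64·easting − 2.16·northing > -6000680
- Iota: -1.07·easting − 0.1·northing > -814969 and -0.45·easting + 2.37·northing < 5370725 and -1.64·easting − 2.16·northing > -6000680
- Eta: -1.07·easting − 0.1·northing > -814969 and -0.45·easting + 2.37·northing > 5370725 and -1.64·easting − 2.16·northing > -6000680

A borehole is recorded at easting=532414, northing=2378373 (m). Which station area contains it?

-1.07·532414 − 0.1·2378373 = -807520.280, which is > -814969
-0.45·532414 + 2.37·2378373 = 5397157.710, which is > 5370725
-1.64·532414 − 2.16·2378373 = -6010444.640, which is < -6000680
This sign pattern matches Alpha.

Alpha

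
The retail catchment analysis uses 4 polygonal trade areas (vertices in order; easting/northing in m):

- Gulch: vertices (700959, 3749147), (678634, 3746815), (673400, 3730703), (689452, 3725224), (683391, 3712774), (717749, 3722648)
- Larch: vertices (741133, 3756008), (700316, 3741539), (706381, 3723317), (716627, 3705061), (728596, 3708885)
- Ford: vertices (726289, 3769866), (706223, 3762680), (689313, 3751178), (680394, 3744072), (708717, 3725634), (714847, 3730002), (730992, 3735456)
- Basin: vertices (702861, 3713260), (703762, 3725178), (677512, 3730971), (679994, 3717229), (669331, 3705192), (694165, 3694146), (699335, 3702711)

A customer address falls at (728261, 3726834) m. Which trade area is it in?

Larch

Cast a ray rightward from (728261, 3726834). For each polygon, the edges (by vertex number in listed order) whose endpoints lie on opposite sides of northing = 3726834, where each meets that height, and whether that is right or left of the point:
Gulch: 3–4 at easting≈684735.1 (left), 6–1 at easting≈715096.7 (left) → 0 crossings.
Larch: 2–3 at easting≈705210.4 (left), 5–1 at easting≈733371.3 (right) → 1 crossing.
Ford: 4–5 at easting≈706873.7 (left), 5–6 at easting≈710401.1 (left) → 0 crossings.
Basin: 2–3 at easting≈696258.1 (left), 3–4 at easting≈678259.2 (left) → 0 crossings.
Only Larch has an odd count, so the point is inside Larch.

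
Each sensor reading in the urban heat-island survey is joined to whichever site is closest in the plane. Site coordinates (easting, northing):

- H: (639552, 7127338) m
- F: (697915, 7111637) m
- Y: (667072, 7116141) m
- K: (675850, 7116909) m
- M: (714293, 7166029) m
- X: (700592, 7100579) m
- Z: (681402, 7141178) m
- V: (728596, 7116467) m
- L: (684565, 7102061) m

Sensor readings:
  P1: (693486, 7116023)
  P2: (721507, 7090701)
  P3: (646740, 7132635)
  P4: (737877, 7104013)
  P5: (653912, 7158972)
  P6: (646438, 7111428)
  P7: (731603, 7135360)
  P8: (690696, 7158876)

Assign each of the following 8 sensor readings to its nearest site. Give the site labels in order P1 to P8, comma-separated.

F, X, H, V, Z, H, V, Z

P1 → F (d²=38853037.00)
P2 → X (d²=535012109.00)
P3 → H (d²=79725553.00)
P4 → V (d²=241239077.00)
P5 → Z (d²=1072326536.00)
P6 → H (d²=300545096.00)
P7 → V (d²=365987498.00)
P8 → Z (d²=399597640.00)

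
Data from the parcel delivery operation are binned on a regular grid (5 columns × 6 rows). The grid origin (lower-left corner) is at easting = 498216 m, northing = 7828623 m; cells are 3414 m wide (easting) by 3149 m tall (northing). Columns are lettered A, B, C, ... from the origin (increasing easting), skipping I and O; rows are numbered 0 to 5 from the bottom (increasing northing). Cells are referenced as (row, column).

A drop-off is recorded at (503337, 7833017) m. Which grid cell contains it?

(1, B)

Column index: ⌊(503337 − 498216) / 3414⌋ = ⌊1.500⌋ = 1 → column B
Row offset from origin: ⌊(7833017 − 7828623) / 3149⌋ = ⌊1.395⌋ = 1 → row 1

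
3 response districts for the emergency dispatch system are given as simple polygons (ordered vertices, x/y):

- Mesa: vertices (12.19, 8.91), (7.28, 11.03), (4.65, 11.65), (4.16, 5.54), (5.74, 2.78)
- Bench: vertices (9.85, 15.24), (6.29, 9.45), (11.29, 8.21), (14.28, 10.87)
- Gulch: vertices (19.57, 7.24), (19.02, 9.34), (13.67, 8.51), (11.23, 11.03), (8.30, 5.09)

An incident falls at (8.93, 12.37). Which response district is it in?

Bench

Cast a ray rightward from (8.93, 12.37). For each polygon, the edges (by vertex number in listed order) whose endpoints lie on opposite sides of y = 12.37, where each meets that height, and whether that is right or left of the point:
Mesa: no edge straddles that height → 0 crossings.
Bench: 1–2 at x≈8.085 (left), 4–1 at x≈12.759 (right) → 1 crossing.
Gulch: no edge straddles that height → 0 crossings.
Only Bench has an odd count, so the point is inside Bench.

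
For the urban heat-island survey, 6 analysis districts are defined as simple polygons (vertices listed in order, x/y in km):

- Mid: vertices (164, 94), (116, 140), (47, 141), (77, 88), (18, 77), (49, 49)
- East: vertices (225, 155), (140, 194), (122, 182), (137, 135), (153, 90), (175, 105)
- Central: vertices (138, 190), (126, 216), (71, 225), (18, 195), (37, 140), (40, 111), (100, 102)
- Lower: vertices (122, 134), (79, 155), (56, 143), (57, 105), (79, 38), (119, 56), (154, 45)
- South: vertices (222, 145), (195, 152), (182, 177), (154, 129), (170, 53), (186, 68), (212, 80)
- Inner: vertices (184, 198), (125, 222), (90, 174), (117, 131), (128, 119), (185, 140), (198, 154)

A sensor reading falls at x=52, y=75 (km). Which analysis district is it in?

Cast a ray rightward from (52, 75). For each polygon, the edges (by vertex number in listed order) whose endpoints lie on opposite sides of y = 75, where each meets that height, and whether that is right or left of the point:
Mid: 5–6 at x≈20.2 (left), 6–1 at x≈115.4 (right) → 1 crossing.
East: no edge straddles that height → 0 crossings.
Central: no edge straddles that height → 0 crossings.
Lower: 4–5 at x≈66.9 (right), 7–1 at x≈143.2 (right) → 2 crossings.
South: 4–5 at x≈165.4 (right), 6–7 at x≈201.2 (right) → 2 crossings.
Inner: no edge straddles that height → 0 crossings.
Only Mid has an odd count, so the point is inside Mid.

Mid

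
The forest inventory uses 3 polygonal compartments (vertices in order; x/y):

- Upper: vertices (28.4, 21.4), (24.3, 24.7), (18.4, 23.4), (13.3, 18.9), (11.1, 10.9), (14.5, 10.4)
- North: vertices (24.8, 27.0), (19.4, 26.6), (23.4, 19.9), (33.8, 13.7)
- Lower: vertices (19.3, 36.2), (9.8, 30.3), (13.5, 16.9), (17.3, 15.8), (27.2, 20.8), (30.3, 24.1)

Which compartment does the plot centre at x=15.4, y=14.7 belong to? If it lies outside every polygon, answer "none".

Cast a ray rightward from (15.4, 14.7). For each polygon, the edges (by vertex number in listed order) whose endpoints lie on opposite sides of y = 14.7, where each meets that height, and whether that is right or left of the point:
Upper: 4–5 at x≈12.14 (left), 6–1 at x≈19.93 (right) → 1 crossing.
North: 3–4 at x≈32.12 (right), 4–1 at x≈33.12 (right) → 2 crossings.
Lower: no edge straddles that height → 0 crossings.
Only Upper has an odd count, so the point is inside Upper.

Upper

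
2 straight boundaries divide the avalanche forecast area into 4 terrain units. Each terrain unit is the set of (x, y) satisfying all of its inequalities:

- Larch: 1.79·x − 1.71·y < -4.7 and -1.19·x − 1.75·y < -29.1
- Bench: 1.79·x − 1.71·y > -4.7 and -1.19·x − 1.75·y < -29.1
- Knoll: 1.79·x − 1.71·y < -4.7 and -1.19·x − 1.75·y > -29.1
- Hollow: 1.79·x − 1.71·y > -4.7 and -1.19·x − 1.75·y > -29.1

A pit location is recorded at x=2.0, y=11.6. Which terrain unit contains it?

Knoll

1.79·2.0 − 1.71·11.6 = -16.256, which is < -4.7
-1.19·2.0 − 1.75·11.6 = -22.680, which is > -29.1
This sign pattern matches Knoll.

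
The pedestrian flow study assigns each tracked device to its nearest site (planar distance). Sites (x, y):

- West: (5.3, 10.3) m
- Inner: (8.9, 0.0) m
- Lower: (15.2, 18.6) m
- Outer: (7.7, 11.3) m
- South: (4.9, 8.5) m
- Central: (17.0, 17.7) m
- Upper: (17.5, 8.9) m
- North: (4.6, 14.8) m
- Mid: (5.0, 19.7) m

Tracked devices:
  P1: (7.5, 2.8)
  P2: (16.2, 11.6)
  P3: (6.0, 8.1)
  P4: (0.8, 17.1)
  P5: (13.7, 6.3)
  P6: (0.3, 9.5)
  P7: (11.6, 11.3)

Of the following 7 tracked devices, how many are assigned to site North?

1

P1 → Inner
P2 → Upper
P3 → South
P4 → North
P5 → Upper
P6 → South
P7 → Outer
1 of the 7 goes to North.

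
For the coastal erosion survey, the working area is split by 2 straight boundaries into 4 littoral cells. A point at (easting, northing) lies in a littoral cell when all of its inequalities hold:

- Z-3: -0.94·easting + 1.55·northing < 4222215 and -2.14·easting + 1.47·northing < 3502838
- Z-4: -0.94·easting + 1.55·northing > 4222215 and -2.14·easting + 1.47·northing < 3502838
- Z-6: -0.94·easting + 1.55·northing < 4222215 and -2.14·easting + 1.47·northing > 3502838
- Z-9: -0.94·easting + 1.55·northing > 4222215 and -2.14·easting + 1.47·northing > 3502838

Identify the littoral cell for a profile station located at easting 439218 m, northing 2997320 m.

-0.94·439218 + 1.55·2997320 = 4232981.080, which is > 4222215
-2.14·439218 + 1.47·2997320 = 3466133.880, which is < 3502838
This sign pattern matches Z-4.

Z-4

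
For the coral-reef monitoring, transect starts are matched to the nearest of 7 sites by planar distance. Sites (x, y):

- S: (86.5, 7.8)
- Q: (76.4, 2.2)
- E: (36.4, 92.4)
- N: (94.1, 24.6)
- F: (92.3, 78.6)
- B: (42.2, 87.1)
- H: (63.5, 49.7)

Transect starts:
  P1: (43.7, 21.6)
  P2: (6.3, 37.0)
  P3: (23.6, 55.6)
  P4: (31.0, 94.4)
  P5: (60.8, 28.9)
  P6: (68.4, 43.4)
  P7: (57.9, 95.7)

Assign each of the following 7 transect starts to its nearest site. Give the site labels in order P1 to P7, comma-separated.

H, H, B, E, H, H, B

P1 → H (d²=1181.65)
P2 → H (d²=3433.13)
P3 → B (d²=1338.21)
P4 → E (d²=33.16)
P5 → H (d²=439.93)
P6 → H (d²=63.70)
P7 → B (d²=320.45)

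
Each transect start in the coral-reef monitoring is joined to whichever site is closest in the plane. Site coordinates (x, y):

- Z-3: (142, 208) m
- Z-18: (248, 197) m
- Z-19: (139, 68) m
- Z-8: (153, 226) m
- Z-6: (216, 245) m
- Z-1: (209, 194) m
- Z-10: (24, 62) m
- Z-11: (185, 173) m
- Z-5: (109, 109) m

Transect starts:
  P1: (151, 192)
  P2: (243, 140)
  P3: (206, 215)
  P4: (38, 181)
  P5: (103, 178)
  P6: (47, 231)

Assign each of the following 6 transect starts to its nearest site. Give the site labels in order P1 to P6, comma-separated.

P1 → Z-3 (d²=337.00)
P2 → Z-18 (d²=3274.00)
P3 → Z-1 (d²=450.00)
P4 → Z-5 (d²=10225.00)
P5 → Z-3 (d²=2421.00)
P6 → Z-3 (d²=9554.00)

Z-3, Z-18, Z-1, Z-5, Z-3, Z-3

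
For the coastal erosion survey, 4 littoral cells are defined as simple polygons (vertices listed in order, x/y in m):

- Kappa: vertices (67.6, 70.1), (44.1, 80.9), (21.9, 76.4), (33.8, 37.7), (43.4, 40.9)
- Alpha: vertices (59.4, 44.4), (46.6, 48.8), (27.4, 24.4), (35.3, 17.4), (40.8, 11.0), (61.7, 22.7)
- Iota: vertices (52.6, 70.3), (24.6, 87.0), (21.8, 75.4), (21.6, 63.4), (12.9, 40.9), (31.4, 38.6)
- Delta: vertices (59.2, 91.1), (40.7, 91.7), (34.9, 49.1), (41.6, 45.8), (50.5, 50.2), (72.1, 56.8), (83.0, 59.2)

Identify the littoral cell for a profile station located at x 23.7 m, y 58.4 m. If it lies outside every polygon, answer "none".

Iota

Cast a ray rightward from (23.7, 58.4). For each polygon, the edges (by vertex number in listed order) whose endpoints lie on opposite sides of y = 58.4, where each meets that height, and whether that is right or left of the point:
Kappa: 3–4 at x≈27.43 (right), 5–1 at x≈57.90 (right) → 2 crossings.
Alpha: no edge straddles that height → 0 crossings.
Iota: 4–5 at x≈19.67 (left), 6–1 at x≈44.64 (right) → 1 crossing.
Delta: 2–3 at x≈36.17 (right), 6–7 at x≈79.37 (right) → 2 crossings.
Only Iota has an odd count, so the point is inside Iota.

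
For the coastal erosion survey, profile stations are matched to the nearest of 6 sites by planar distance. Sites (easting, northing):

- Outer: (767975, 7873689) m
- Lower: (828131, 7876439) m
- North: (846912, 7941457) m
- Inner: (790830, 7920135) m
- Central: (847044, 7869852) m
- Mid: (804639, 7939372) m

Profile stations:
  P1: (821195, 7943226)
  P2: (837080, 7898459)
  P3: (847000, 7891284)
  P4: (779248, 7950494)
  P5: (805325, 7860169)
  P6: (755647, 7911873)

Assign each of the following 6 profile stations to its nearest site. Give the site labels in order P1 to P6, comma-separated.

Mid, Lower, Central, Mid, Lower, Inner

P1 → Mid (d²=288954452.00)
P2 → Lower (d²=564965001.00)
P3 → Central (d²=459332560.00)
P4 → Mid (d²=768401765.00)
P5 → Lower (d²=784826536.00)
P6 → Inner (d²=1306104133.00)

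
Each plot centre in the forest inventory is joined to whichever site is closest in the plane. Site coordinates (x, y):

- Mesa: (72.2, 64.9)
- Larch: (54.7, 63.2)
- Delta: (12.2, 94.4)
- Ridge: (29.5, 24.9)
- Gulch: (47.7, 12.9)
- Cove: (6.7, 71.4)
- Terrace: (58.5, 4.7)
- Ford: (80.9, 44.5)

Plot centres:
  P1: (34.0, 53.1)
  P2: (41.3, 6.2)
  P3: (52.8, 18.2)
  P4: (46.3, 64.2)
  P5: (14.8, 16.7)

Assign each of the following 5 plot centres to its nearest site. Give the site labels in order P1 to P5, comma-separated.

P1 → Larch (d²=530.50)
P2 → Gulch (d²=85.85)
P3 → Gulch (d²=54.10)
P4 → Larch (d²=71.56)
P5 → Ridge (d²=283.33)

Larch, Gulch, Gulch, Larch, Ridge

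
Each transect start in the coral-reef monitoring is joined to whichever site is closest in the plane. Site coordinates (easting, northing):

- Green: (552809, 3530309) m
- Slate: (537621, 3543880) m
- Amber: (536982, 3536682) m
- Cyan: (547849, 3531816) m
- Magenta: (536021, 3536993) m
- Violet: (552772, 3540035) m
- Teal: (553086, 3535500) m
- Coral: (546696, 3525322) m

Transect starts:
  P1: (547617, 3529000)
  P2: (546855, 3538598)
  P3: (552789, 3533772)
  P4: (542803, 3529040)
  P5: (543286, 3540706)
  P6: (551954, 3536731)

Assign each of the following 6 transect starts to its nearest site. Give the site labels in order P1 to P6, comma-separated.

Cyan, Violet, Teal, Coral, Slate, Teal

P1 → Cyan (d²=7983680.00)
P2 → Violet (d²=37075858.00)
P3 → Teal (d²=3074193.00)
P4 → Coral (d²=28978973.00)
P5 → Slate (d²=42166501.00)
P6 → Teal (d²=2796785.00)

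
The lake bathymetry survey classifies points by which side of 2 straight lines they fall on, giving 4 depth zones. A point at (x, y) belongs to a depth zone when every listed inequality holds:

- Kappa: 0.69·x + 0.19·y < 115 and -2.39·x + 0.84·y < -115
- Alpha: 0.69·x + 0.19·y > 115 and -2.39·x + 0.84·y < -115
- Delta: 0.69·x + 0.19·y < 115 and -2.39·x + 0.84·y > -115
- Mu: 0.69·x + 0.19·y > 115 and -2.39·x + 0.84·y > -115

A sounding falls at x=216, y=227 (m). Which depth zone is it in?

0.69·216 + 0.19·227 = 192.170, which is > 115
-2.39·216 + 0.84·227 = -325.560, which is < -115
This sign pattern matches Alpha.

Alpha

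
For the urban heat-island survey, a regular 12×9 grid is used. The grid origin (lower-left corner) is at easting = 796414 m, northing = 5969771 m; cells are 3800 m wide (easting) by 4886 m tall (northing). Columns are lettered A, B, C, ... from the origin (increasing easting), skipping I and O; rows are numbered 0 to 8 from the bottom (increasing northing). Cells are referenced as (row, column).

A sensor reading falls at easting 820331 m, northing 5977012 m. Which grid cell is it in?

(1, G)

Column index: ⌊(820331 − 796414) / 3800⌋ = ⌊6.294⌋ = 6 → column G
Row offset from origin: ⌊(5977012 − 5969771) / 4886⌋ = ⌊1.482⌋ = 1 → row 1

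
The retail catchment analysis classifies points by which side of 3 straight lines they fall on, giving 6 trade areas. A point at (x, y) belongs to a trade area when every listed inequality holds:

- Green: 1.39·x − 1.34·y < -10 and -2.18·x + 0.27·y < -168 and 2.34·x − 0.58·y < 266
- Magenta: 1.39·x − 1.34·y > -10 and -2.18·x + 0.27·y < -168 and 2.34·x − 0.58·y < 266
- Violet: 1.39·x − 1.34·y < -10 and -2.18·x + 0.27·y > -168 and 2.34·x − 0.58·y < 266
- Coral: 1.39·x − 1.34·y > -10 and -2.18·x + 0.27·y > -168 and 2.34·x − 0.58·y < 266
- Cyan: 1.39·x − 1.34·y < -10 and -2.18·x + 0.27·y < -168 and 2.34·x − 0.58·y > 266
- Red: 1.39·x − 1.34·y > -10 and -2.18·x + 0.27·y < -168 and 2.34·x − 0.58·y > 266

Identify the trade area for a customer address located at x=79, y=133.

1.39·79 − 1.34·133 = -68.410, which is < -10
-2.18·79 + 0.27·133 = -136.310, which is > -168
2.34·79 − 0.58·133 = 107.720, which is < 266
This sign pattern matches Violet.

Violet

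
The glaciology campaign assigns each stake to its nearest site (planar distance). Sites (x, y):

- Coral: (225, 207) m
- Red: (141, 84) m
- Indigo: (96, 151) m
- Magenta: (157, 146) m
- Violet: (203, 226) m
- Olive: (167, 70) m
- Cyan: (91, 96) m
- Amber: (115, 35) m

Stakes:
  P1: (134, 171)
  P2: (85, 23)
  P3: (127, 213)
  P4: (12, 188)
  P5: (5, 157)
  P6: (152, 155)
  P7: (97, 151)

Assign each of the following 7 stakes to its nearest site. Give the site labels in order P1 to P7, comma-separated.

P1 → Magenta (d²=1154.00)
P2 → Amber (d²=1044.00)
P3 → Indigo (d²=4805.00)
P4 → Indigo (d²=8425.00)
P5 → Indigo (d²=8317.00)
P6 → Magenta (d²=106.00)
P7 → Indigo (d²=1.00)

Magenta, Amber, Indigo, Indigo, Indigo, Magenta, Indigo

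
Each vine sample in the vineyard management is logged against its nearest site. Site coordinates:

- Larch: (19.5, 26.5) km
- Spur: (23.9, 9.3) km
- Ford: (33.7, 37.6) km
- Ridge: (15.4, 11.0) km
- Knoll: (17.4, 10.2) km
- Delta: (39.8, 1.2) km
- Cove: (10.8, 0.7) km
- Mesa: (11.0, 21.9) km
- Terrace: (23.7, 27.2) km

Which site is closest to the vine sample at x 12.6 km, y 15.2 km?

Ridge

Squared distances to each site:
Larch: 175.300; Spur: 162.500; Ford: 946.970; Ridge: 25.480; Knoll: 48.040; Delta: 935.840; Cove: 213.490; Mesa: 47.450; Terrace: 267.210.
Minimum at Ridge.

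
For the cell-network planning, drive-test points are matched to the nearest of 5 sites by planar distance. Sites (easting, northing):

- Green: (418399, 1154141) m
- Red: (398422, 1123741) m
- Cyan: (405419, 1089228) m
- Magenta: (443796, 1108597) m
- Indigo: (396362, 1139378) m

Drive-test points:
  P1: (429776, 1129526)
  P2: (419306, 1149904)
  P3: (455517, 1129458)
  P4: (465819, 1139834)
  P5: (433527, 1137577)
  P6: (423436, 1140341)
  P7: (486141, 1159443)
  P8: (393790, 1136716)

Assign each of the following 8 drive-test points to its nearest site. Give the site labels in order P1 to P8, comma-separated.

Magenta, Green, Magenta, Magenta, Green, Green, Magenta, Indigo

P1 → Magenta (d²=634583441.00)
P2 → Green (d²=18774818.00)
P3 → Magenta (d²=572563162.00)
P4 → Magenta (d²=1460762698.00)
P5 → Green (d²=503222480.00)
P6 → Green (d²=215811369.00)
P7 → Magenta (d²=4378414741.00)
P8 → Indigo (d²=13701428.00)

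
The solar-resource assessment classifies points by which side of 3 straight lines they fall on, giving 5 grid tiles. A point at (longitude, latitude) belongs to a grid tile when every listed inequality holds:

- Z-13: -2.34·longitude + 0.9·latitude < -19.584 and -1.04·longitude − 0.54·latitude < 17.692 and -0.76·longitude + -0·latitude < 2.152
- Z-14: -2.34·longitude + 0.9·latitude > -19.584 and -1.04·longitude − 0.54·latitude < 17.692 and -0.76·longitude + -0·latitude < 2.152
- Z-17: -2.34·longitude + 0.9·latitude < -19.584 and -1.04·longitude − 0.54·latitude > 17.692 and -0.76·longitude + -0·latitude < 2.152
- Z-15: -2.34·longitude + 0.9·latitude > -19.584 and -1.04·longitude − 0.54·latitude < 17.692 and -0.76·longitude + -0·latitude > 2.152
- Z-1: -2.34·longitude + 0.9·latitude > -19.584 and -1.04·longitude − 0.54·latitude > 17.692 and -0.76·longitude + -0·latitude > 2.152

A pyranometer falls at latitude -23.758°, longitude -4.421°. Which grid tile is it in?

-2.34·-4.421 + 0.9·-23.758 = -11.037, which is > -19.584
-1.04·-4.421 − 0.54·-23.758 = 17.427, which is < 17.692
-0.76·-4.421 + -0·-23.758 = 3.360, which is > 2.152
This sign pattern matches Z-15.

Z-15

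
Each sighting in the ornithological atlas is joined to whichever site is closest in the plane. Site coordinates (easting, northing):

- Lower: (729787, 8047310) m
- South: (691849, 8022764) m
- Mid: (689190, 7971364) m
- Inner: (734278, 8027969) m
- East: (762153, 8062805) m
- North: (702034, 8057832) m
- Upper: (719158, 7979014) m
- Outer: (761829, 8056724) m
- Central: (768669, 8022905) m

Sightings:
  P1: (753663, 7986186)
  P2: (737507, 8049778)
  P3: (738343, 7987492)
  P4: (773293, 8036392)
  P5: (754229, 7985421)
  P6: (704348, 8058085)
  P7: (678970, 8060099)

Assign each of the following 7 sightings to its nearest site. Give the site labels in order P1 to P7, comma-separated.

Upper, Lower, Upper, Central, Upper, North, North

P1 → Upper (d²=1242032609.00)
P2 → Lower (d²=65689424.00)
P3 → Upper (d²=439940709.00)
P4 → Central (d²=203280545.00)
P5 → Upper (d²=1271024690.00)
P6 → North (d²=5418605.00)
P7 → North (d²=537087385.00)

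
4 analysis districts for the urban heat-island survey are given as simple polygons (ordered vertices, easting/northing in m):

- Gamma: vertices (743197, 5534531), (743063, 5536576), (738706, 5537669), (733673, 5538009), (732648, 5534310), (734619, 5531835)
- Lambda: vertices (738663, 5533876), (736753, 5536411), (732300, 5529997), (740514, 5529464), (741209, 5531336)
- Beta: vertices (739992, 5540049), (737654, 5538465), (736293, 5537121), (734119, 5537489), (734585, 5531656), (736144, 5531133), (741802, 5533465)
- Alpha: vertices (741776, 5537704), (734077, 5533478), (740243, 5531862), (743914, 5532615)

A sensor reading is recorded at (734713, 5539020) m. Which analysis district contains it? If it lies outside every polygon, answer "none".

none

Cast a ray rightward from (734713, 5539020). For each polygon, the edges (by vertex number in listed order) whose endpoints lie on opposite sides of northing = 5539020, where each meets that height, and whether that is right or left of the point:
Gamma: no edge straddles that height → 0 crossings.
Lambda: no edge straddles that height → 0 crossings.
Beta: 1–2 at easting≈738473.2 (right), 7–1 at easting≈740274.9 (right) → 2 crossings.
Alpha: no edge straddles that height → 0 crossings.
All counts are even, so the point lies outside every listed polygon.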